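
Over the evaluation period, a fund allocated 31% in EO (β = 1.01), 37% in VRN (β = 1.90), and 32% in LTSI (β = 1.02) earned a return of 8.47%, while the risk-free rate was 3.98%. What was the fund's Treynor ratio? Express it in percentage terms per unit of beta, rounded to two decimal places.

β_P = 0.31×1.01 + 0.37×1.90 + 0.32×1.02 = 1.3425
Treynor = (R_P − R_f) / β_P = (8.47% − 3.98%) / 1.3425 = 4.49% / 1.3425 = 3.34%

3.34%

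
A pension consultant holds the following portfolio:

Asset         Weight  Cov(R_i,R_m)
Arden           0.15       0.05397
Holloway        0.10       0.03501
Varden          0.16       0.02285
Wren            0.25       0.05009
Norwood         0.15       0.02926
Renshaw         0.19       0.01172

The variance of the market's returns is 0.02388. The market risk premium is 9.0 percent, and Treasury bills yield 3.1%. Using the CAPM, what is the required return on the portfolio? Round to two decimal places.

16.06%

β_Arden = 0.05397 / 0.02388 = 2.2601
β_Holloway = 0.03501 / 0.02388 = 1.4661
β_Varden = 0.02285 / 0.02388 = 0.9569
β_Wren = 0.05009 / 0.02388 = 2.0976
β_Norwood = 0.02926 / 0.02388 = 1.2253
β_Renshaw = 0.01172 / 0.02388 = 0.4908
β_P = Σ w_i β_i = 0.15×2.2601 + 0.10×1.4661 + 0.16×0.9569 + 0.25×2.0976 + 0.15×1.2253 + 0.19×0.4908 = 1.4402
E(R_P) = R_f + β_P × MRP = 3.1% + 1.4402 × 9.0% = 16.06%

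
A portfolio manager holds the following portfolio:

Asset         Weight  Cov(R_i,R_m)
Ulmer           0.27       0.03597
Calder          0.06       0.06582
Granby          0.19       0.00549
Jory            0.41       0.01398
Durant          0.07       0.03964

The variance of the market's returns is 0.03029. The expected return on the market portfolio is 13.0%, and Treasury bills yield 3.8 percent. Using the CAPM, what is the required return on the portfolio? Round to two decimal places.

β_Ulmer = 0.03597 / 0.03029 = 1.1875
β_Calder = 0.06582 / 0.03029 = 2.1730
β_Granby = 0.00549 / 0.03029 = 0.1812
β_Jory = 0.01398 / 0.03029 = 0.4615
β_Durant = 0.03964 / 0.03029 = 1.3087
β_P = Σ w_i β_i = 0.27×1.1875 + 0.06×2.1730 + 0.19×0.1812 + 0.41×0.4615 + 0.07×1.3087 = 0.7663
MRP = 13.0% − 3.8% = 9.20%
E(R_P) = R_f + β_P × MRP = 3.8% + 0.7663 × 9.2% = 10.85%

10.85%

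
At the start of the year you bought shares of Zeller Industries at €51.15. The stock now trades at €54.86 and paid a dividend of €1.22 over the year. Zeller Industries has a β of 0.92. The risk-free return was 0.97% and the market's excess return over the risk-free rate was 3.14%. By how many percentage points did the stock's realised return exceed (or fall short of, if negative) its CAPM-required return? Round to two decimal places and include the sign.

Realised HPR = (P1 + D1 − P0) / P0 = (54.86 + 1.22 − 51.15) / 51.15 = 4.93 / 51.15 = 9.6383%
CAPM required = R_f + β·MRP = 0.97% + 0.92 × 3.14% = 3.8588%
α = realised − required = 9.6383% − 3.8588% = +5.78%

+5.78%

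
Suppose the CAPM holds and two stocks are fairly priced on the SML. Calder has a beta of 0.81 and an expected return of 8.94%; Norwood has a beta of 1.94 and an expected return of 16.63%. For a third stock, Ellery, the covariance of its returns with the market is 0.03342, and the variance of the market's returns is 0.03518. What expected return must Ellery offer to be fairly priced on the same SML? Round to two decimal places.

MRP = (16.63% − 8.94%) / (1.94 − 0.81) = 6.8053%
R_f = 8.94% − 0.81 × 6.8053% = 3.4277%
β_Ellery = Cov / Var(R_m) = 0.03342 / 0.03518 = 0.9500
E(R_Ellery) = R_f + β × MRP = 3.4277% + 0.9500 × 6.8053% = 9.89%

9.89%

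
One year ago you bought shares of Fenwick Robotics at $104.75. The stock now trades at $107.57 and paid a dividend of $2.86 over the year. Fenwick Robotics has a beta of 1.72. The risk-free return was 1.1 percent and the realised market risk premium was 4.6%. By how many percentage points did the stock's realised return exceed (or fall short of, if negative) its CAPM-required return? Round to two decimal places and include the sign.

Realised HPR = (P1 + D1 − P0) / P0 = (107.57 + 2.86 − 104.75) / 104.75 = 5.68 / 104.75 = 5.4224%
CAPM required = R_f + β·MRP = 1.1% + 1.72 × 4.6% = 9.0120%
α = realised − required = 5.4224% − 9.0120% = -3.59%

-3.59%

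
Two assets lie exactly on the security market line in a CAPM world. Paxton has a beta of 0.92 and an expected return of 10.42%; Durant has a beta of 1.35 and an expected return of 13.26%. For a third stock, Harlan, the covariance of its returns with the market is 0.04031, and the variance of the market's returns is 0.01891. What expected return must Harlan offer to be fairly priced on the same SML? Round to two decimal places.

18.42%

MRP = (13.26% − 10.42%) / (1.35 − 0.92) = 6.6047%
R_f = 10.42% − 0.92 × 6.6047% = 4.3437%
β_Harlan = Cov / Var(R_m) = 0.04031 / 0.01891 = 2.1317
E(R_Harlan) = R_f + β × MRP = 4.3437% + 2.1317 × 6.6047% = 18.42%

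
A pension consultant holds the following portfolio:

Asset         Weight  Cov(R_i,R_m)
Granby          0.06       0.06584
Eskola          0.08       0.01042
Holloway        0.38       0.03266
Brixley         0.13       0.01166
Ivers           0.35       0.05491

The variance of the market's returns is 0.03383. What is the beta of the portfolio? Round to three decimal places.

1.121

β_Granby = 0.06584 / 0.03383 = 1.9462
β_Eskola = 0.01042 / 0.03383 = 0.3080
β_Holloway = 0.03266 / 0.03383 = 0.9654
β_Brixley = 0.01166 / 0.03383 = 0.3447
β_Ivers = 0.05491 / 0.03383 = 1.6231
β_P = Σ w_i β_i = 0.06×1.9462 + 0.08×0.3080 + 0.38×0.9654 + 0.13×0.3447 + 0.35×1.6231 = 1.1212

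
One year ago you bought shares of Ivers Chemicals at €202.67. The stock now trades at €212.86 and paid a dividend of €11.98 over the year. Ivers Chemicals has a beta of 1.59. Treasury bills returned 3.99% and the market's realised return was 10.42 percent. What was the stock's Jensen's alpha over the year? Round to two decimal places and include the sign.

Realised HPR = (P1 + D1 − P0) / P0 = (212.86 + 11.98 − 202.67) / 202.67 = 22.17 / 202.67 = 10.9390%
MRP = 10.42% − 3.99% = 6.43%
CAPM required = R_f + β·MRP = 3.99% + 1.59 × 6.43% = 14.2137%
α = realised − required = 10.9390% − 14.2137% = -3.27%

-3.27%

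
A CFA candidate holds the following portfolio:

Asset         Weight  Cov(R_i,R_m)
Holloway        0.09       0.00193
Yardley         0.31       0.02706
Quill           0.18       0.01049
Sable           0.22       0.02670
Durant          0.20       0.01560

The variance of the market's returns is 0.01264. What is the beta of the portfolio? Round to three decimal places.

β_Holloway = 0.00193 / 0.01264 = 0.1527
β_Yardley = 0.02706 / 0.01264 = 2.1408
β_Quill = 0.01049 / 0.01264 = 0.8299
β_Sable = 0.02670 / 0.01264 = 2.1123
β_Durant = 0.01560 / 0.01264 = 1.2342
β_P = Σ w_i β_i = 0.09×0.1527 + 0.31×2.1408 + 0.18×0.8299 + 0.22×2.1123 + 0.20×1.2342 = 1.5383

1.538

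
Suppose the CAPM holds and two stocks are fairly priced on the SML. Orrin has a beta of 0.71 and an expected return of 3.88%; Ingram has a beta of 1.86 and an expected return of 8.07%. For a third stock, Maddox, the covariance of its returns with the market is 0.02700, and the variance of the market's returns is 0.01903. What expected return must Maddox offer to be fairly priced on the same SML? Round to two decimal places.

6.46%

MRP = (8.07% − 3.88%) / (1.86 − 0.71) = 3.6435%
R_f = 3.88% − 0.71 × 3.6435% = 1.2931%
β_Maddox = Cov / Var(R_m) = 0.02700 / 0.01903 = 1.4188
E(R_Maddox) = R_f + β × MRP = 1.2931% + 1.4188 × 3.6435% = 6.46%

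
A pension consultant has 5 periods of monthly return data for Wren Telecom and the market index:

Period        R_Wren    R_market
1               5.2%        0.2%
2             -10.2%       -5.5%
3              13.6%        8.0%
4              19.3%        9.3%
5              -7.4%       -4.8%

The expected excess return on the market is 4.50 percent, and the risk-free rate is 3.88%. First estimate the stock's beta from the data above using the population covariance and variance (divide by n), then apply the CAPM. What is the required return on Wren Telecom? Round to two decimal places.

12.05%

Mean R_i = (5.2 − 10.2 + 13.6 + 19.3 − 7.4) / 5 = 4.1000%
Mean R_m = (0.2 − 5.5 + 8.0 + 9.3 − 4.8) / 5 = 1.4400%
Σ(R_i − R̄_i)(R_m − R̄_m) = 351.4300  ⇒  Cov = 351.4300 / 5 = 70.2860
Σ(R_m − R̄_m)² = 193.4520  ⇒  Var(R_m) = 193.4520 / 5 = 38.6904
β = Cov / Var(R_m) = 70.2860 / 38.6904 = 1.8166
E(R) = R_f + β × MRP = 3.88% + 1.8166 × 4.50% = 12.05%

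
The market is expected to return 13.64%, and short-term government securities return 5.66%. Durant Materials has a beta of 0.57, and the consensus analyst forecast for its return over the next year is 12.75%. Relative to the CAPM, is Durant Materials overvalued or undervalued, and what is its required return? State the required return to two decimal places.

Undervalued; required return 10.21%

MRP = 13.64% − 5.66% = 7.98%
Required return = R_f + β·MRP = 5.66% + 0.57 × 7.98% = 10.21%
Forecast 12.75% > required 10.21% → the stock plots above the SML → undervalued.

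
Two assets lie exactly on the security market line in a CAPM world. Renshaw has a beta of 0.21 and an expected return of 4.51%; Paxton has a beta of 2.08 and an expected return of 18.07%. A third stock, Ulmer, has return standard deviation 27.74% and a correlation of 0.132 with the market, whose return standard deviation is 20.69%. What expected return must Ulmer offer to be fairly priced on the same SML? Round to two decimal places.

MRP = (18.07% − 4.51%) / (2.08 − 0.21) = 7.2513%
R_f = 4.51% − 0.21 × 7.2513% = 2.9872%
β_Ulmer = ρ·σ_i/σ_m = 0.132 × 27.74 / 20.69 = 0.1770
E(R_Ulmer) = R_f + β × MRP = 2.9872% + 0.1770 × 7.2513% = 4.27%

4.27%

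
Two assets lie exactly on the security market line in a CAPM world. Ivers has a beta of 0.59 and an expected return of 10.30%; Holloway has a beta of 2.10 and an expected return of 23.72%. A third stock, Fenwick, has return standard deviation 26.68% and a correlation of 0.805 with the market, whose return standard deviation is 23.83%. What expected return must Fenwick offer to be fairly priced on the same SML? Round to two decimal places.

MRP = (23.72% − 10.30%) / (2.10 − 0.59) = 8.8874%
R_f = 10.30% − 0.59 × 8.8874% = 5.0564%
β_Fenwick = ρ·σ_i/σ_m = 0.805 × 26.68 / 23.83 = 0.9013
E(R_Fenwick) = R_f + β × MRP = 5.0564% + 0.9013 × 8.8874% = 13.07%

13.07%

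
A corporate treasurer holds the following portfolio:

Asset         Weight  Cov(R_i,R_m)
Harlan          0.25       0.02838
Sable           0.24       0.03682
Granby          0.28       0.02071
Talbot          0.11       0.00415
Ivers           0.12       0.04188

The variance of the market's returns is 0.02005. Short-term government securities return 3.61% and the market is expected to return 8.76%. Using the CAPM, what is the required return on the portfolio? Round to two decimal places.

β_Harlan = 0.02838 / 0.02005 = 1.4155
β_Sable = 0.03682 / 0.02005 = 1.8364
β_Granby = 0.02071 / 0.02005 = 1.0329
β_Talbot = 0.00415 / 0.02005 = 0.2070
β_Ivers = 0.04188 / 0.02005 = 2.0888
β_P = Σ w_i β_i = 0.25×1.4155 + 0.24×1.8364 + 0.28×1.0329 + 0.11×0.2070 + 0.12×2.0888 = 1.3572
MRP = 8.76% − 3.61% = 5.15%
E(R_P) = R_f + β_P × MRP = 3.61% + 1.3572 × 5.15% = 10.60%

10.60%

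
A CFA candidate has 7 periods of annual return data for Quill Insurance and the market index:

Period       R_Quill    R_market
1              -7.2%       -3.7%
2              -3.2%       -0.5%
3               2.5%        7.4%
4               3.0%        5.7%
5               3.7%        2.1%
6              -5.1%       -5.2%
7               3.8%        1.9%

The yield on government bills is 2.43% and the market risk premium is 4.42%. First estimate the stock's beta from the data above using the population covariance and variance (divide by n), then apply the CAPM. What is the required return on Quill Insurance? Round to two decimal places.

6.17%

Mean R_i = (-7.2 − 3.2 + 2.5 + 3.0 + 3.7 − 5.1 + 3.8) / 7 = -0.3571%
Mean R_m = (-3.7 − 0.5 + 7.4 + 5.7 + 2.1 − 5.2 + 1.9) / 7 = 1.1000%
Σ(R_i − R̄_i)(R_m − R̄_m) = 108.1000  ⇒  Cov = 108.1000 / 7 = 15.4429
Σ(R_m − R̄_m)² = 127.7800  ⇒  Var(R_m) = 127.7800 / 7 = 18.2543
β = Cov / Var(R_m) = 15.4429 / 18.2543 = 0.8460
E(R) = R_f + β × MRP = 2.43% + 0.8460 × 4.42% = 6.17%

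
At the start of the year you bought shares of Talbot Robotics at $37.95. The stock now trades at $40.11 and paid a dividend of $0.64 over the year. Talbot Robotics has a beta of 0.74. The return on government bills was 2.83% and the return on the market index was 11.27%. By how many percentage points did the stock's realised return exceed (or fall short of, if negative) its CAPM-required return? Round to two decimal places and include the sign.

Realised HPR = (P1 + D1 − P0) / P0 = (40.11 + 0.64 − 37.95) / 37.95 = 2.80 / 37.95 = 7.3781%
MRP = 11.27% − 2.83% = 8.44%
CAPM required = R_f + β·MRP = 2.83% + 0.74 × 8.44% = 9.0756%
α = realised − required = 7.3781% − 9.0756% = -1.70%

-1.70%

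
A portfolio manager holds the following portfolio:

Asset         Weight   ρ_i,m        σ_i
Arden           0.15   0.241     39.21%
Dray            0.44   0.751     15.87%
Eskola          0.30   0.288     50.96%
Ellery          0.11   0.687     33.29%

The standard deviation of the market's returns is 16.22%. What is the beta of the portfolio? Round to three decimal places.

0.837

β_Arden = 0.241 × 39.21% / 16.22% = 0.5826
β_Dray = 0.751 × 15.87% / 16.22% = 0.7348
β_Eskola = 0.288 × 50.96% / 16.22% = 0.9048
β_Ellery = 0.687 × 33.29% / 16.22% = 1.4100
β_P = Σ w_i β_i = 0.15×0.5826 + 0.44×0.7348 + 0.30×0.9048 + 0.11×1.4100 = 0.8372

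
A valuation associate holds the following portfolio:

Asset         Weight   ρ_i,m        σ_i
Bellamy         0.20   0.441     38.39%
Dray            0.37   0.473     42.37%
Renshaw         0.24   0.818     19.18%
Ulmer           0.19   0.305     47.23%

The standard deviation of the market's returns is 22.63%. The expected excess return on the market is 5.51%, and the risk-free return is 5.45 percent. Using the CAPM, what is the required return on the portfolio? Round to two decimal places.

9.66%

β_Bellamy = 0.441 × 38.39% / 22.63% = 0.7481
β_Dray = 0.473 × 42.37% / 22.63% = 0.8856
β_Renshaw = 0.818 × 19.18% / 22.63% = 0.6933
β_Ulmer = 0.305 × 47.23% / 22.63% = 0.6366
β_P = Σ w_i β_i = 0.20×0.7481 + 0.37×0.8856 + 0.24×0.6933 + 0.19×0.6366 = 0.7646
E(R_P) = R_f + β_P × MRP = 5.45% + 0.7646 × 5.51% = 9.66%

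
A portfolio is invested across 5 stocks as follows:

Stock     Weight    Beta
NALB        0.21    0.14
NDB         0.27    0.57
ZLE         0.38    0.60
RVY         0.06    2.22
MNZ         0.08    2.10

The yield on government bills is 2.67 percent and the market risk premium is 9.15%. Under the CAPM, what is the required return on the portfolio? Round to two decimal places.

9.19%

β_P = Σ w_i β_i = 0.21×0.14 + 0.27×0.57 + 0.38×0.60 + 0.06×2.22 + 0.08×2.10 = 0.7125
E(R_P) = R_f + β_P × MRP = 2.67% + 0.7125 × 9.15% = 9.19%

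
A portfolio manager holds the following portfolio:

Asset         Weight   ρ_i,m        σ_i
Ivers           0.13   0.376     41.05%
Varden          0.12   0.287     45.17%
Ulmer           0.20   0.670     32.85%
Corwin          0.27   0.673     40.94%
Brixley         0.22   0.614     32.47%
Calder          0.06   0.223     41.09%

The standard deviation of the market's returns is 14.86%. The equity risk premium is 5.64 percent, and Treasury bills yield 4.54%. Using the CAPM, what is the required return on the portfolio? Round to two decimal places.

β_Ivers = 0.376 × 41.05% / 14.86% = 1.0387
β_Varden = 0.287 × 45.17% / 14.86% = 0.8724
β_Ulmer = 0.670 × 32.85% / 14.86% = 1.4811
β_Corwin = 0.673 × 40.94% / 14.86% = 1.8541
β_Brixley = 0.614 × 32.47% / 14.86% = 1.3416
β_Calder = 0.223 × 41.09% / 14.86% = 0.6166
β_P = Σ w_i β_i = 0.13×1.0387 + 0.12×0.8724 + 0.20×1.4811 + 0.27×1.8541 + 0.22×1.3416 + 0.06×0.6166 = 1.3687
E(R_P) = R_f + β_P × MRP = 4.54% + 1.3687 × 5.64% = 12.26%

12.26%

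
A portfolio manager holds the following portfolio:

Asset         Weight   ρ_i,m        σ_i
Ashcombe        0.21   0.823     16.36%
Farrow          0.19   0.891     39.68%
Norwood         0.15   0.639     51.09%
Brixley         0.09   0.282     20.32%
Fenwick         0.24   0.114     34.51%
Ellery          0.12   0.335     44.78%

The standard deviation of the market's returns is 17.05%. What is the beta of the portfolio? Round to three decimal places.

1.038

β_Ashcombe = 0.823 × 16.36% / 17.05% = 0.7897
β_Farrow = 0.891 × 39.68% / 17.05% = 2.0736
β_Norwood = 0.639 × 51.09% / 17.05% = 1.9148
β_Brixley = 0.282 × 20.32% / 17.05% = 0.3361
β_Fenwick = 0.114 × 34.51% / 17.05% = 0.2307
β_Ellery = 0.335 × 44.78% / 17.05% = 0.8798
β_P = Σ w_i β_i = 0.21×0.7897 + 0.19×2.0736 + 0.15×1.9148 + 0.09×0.3361 + 0.24×0.2307 + 0.12×0.8798 = 1.0382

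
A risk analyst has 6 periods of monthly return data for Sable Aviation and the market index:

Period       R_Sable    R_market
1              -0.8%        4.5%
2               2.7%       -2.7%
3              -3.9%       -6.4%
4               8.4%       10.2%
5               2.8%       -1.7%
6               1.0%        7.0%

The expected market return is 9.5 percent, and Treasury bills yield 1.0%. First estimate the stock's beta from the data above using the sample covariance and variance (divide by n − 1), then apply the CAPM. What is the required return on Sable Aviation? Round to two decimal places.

Mean R_i = (-0.8 + 2.7 − 3.9 + 8.4 + 2.8 + 1.0) / 6 = 1.7000%
Mean R_m = (4.5 − 2.7 − 6.4 + 10.2 − 1.7 + 7.0) / 6 = 1.8167%
Σ(R_i − R̄_i)(R_m − R̄_m) = 83.4600  ⇒  Cov = 83.4600 / 5 = 16.6920
Σ(R_m − R̄_m)² = 204.6283  ⇒  Var(R_m) = 204.6283 / 5 = 40.9257
β = Cov / Var(R_m) = 16.6920 / 40.9257 = 0.4079
MRP = 9.5% − 1.0% = 8.50%
E(R) = R_f + β × MRP = 1.0% + 0.4079 × 8.5% = 4.47%

4.47%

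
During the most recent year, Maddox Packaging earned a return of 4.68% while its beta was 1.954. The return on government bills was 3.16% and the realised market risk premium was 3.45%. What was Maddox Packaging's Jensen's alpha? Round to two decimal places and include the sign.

-5.22%

CAPM benchmark = R_f + β(R_m − R_f) = 3.16% + 1.954 × 3.45% = 9.90130%
α = actual − benchmark = 4.68% − 9.90130% = -5.22%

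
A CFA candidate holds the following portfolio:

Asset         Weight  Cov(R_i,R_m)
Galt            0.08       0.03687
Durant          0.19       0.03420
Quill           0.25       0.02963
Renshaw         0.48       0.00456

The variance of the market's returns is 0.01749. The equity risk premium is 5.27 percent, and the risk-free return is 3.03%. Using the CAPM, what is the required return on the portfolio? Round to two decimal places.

β_Galt = 0.03687 / 0.01749 = 2.1081
β_Durant = 0.03420 / 0.01749 = 1.9554
β_Quill = 0.02963 / 0.01749 = 1.6941
β_Renshaw = 0.00456 / 0.01749 = 0.2607
β_P = Σ w_i β_i = 0.08×2.1081 + 0.19×1.9554 + 0.25×1.6941 + 0.48×0.2607 = 1.0888
E(R_P) = R_f + β_P × MRP = 3.03% + 1.0888 × 5.27% = 8.77%

8.77%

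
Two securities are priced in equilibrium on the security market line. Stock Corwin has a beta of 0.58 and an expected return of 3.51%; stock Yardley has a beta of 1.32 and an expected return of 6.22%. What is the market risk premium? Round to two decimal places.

3.66%

Both satisfy E(R) = R_f + β·MRP, so the slope of the SML is
MRP = (6.22% − 3.51%) / (1.32 − 0.58) = 2.71% / 0.74 = 3.6622%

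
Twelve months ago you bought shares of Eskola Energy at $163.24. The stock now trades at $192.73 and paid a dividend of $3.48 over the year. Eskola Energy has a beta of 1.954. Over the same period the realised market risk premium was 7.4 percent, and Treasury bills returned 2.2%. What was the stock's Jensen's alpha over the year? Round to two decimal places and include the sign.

Realised HPR = (P1 + D1 − P0) / P0 = (192.73 + 3.48 − 163.24) / 163.24 = 32.97 / 163.24 = 20.1973%
CAPM required = R_f + β·MRP = 2.2% + 1.954 × 7.4% = 16.6596%
α = realised − required = 20.1973% − 16.6596% = +3.54%

+3.54%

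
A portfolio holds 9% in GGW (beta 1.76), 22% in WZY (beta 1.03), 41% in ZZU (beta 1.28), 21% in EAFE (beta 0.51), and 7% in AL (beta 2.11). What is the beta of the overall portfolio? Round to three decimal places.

1.165

β_P = Σ w_i β_i = 0.09×1.76 + 0.22×1.03 + 0.41×1.28 + 0.21×0.51 + 0.07×2.11 = 1.1646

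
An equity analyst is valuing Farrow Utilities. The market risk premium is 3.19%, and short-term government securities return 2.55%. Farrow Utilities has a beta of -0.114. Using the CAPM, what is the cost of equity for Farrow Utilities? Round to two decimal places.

E(R) = R_f + β × MRP = 2.55% + -0.114 × 3.19% = 2.19%

2.19%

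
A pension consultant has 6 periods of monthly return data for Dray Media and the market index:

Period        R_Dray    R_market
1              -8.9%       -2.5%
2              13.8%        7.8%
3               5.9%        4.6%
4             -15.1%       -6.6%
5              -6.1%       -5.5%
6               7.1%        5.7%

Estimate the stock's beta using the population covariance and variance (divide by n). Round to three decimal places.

Mean R_i = (-8.9 + 13.8 + 5.9 − 15.1 − 6.1 + 7.1) / 6 = -0.5500%
Mean R_m = (-2.5 + 7.8 + 4.6 − 6.6 − 5.5 + 5.7) / 6 = 0.5833%
Σ(R_i − R̄_i)(R_m − R̄_m) = 332.6350  ⇒  Cov = 332.6350 / 6 = 55.4392
Σ(R_m − R̄_m)² = 192.5083  ⇒  Var(R_m) = 192.5083 / 6 = 32.0847
β = Cov / Var(R_m) = 55.4392 / 32.0847 = 1.7279

1.728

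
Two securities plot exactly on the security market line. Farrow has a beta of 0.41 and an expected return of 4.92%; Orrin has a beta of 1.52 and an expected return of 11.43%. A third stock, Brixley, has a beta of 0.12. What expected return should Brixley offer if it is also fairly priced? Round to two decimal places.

MRP (SML slope) = (11.43% − 4.92%) / (1.52 − 0.41) = 6.51% / 1.11 = 5.8649%
R_f (intercept) = 4.92% − 0.41 × 5.8649% = 2.5154%
E(R_Brixley) = R_f + β × MRP = 2.5154% + 0.12 × 5.8649% = 3.22%

3.22%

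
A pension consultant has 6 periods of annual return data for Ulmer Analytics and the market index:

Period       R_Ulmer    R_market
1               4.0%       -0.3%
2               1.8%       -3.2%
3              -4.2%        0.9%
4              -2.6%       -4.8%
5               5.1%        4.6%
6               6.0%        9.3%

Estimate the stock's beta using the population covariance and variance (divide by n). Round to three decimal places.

0.520

Mean R_i = (4.0 + 1.8 − 4.2 − 2.6 + 5.1 + 6.0) / 6 = 1.6833%
Mean R_m = (-0.3 − 3.2 + 0.9 − 4.8 + 4.6 + 9.3) / 6 = 1.0833%
Σ(R_i − R̄_i)(R_m − R̄_m) = 70.0583  ⇒  Cov = 70.0583 / 6 = 11.6764
Σ(R_m − R̄_m)² = 134.7883  ⇒  Var(R_m) = 134.7883 / 6 = 22.4647
β = Cov / Var(R_m) = 11.6764 / 22.4647 = 0.5198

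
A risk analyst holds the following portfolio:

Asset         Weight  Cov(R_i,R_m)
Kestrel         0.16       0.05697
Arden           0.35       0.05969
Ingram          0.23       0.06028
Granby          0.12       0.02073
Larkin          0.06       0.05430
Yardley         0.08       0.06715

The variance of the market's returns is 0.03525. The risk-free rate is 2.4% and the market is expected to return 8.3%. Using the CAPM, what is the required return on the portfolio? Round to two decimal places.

β_Kestrel = 0.05697 / 0.03525 = 1.6162
β_Arden = 0.05969 / 0.03525 = 1.6933
β_Ingram = 0.06028 / 0.03525 = 1.7101
β_Granby = 0.02073 / 0.03525 = 0.5881
β_Larkin = 0.05430 / 0.03525 = 1.5404
β_Yardley = 0.06715 / 0.03525 = 1.9050
β_P = Σ w_i β_i = 0.16×1.6162 + 0.35×1.6933 + 0.23×1.7101 + 0.12×0.5881 + 0.06×1.5404 + 0.08×1.9050 = 1.5600
MRP = 8.3% − 2.4% = 5.90%
E(R_P) = R_f + β_P × MRP = 2.4% + 1.5600 × 5.9% = 11.60%

11.60%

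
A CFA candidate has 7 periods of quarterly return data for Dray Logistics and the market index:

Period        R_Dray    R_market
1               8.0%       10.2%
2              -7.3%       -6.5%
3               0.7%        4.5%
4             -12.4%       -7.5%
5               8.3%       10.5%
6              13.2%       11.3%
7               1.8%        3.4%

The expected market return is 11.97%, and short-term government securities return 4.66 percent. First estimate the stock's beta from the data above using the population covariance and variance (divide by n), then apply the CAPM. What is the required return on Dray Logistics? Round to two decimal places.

Mean R_i = (8.0 − 7.3 + 0.7 − 12.4 + 8.3 + 13.2 + 1.8) / 7 = 1.7571%
Mean R_m = (10.2 − 6.5 + 4.5 − 7.5 + 10.5 + 11.3 + 3.4) / 7 = 3.7000%
Σ(R_i − R̄_i)(R_m − R̄_m) = 422.1200  ⇒  Cov = 422.1200 / 7 = 60.3029
Σ(R_m − R̄_m)² = 376.4600  ⇒  Var(R_m) = 376.4600 / 7 = 53.7800
β = Cov / Var(R_m) = 60.3029 / 53.7800 = 1.1213
MRP = 11.97% − 4.66% = 7.31%
E(R) = R_f + β × MRP = 4.66% + 1.1213 × 7.31% = 12.86%

12.86%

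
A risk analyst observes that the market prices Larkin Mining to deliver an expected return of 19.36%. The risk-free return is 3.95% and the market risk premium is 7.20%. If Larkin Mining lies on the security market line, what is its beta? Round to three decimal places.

2.140

β = (E(R) − R_f) / MRP = (19.36% − 3.95%) / 7.20% = 15.41% / 7.20% = 2.140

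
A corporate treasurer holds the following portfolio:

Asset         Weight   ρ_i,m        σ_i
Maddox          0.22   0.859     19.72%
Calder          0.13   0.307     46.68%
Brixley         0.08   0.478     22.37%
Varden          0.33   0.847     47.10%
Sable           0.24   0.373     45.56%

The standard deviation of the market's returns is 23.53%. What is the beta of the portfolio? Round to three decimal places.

1.007

β_Maddox = 0.859 × 19.72% / 23.53% = 0.7199
β_Calder = 0.307 × 46.68% / 23.53% = 0.6090
β_Brixley = 0.478 × 22.37% / 23.53% = 0.4544
β_Varden = 0.847 × 47.10% / 23.53% = 1.6954
β_Sable = 0.373 × 45.56% / 23.53% = 0.7222
β_P = Σ w_i β_i = 0.22×0.7199 + 0.13×0.6090 + 0.08×0.4544 + 0.33×1.6954 + 0.24×0.7222 = 1.0067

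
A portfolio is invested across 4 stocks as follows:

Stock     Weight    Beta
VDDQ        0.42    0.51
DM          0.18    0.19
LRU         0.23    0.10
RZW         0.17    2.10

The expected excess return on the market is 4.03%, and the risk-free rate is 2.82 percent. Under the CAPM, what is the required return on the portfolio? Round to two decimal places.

5.35%

β_P = Σ w_i β_i = 0.42×0.51 + 0.18×0.19 + 0.23×0.10 + 0.17×2.10 = 0.6284
E(R_P) = R_f + β_P × MRP = 2.82% + 0.6284 × 4.03% = 5.35%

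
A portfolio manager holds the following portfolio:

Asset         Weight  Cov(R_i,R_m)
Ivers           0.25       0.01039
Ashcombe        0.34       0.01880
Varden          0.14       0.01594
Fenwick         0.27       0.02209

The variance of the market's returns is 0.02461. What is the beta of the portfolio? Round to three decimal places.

0.698

β_Ivers = 0.01039 / 0.02461 = 0.4222
β_Ashcombe = 0.01880 / 0.02461 = 0.7639
β_Varden = 0.01594 / 0.02461 = 0.6477
β_Fenwick = 0.02209 / 0.02461 = 0.8976
β_P = Σ w_i β_i = 0.25×0.4222 + 0.34×0.7639 + 0.14×0.6477 + 0.27×0.8976 = 0.6983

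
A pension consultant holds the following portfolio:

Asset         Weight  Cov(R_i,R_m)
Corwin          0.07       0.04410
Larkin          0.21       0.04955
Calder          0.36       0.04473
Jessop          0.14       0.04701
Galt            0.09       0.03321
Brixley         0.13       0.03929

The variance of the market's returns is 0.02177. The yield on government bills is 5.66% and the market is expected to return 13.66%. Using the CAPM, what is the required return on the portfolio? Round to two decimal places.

21.93%

β_Corwin = 0.04410 / 0.02177 = 2.0257
β_Larkin = 0.04955 / 0.02177 = 2.2761
β_Calder = 0.04473 / 0.02177 = 2.0547
β_Jessop = 0.04701 / 0.02177 = 2.1594
β_Galt = 0.03321 / 0.02177 = 1.5255
β_Brixley = 0.03929 / 0.02177 = 1.8048
β_P = Σ w_i β_i = 0.07×2.0257 + 0.21×2.2761 + 0.36×2.0547 + 0.14×2.1594 + 0.09×1.5255 + 0.13×1.8048 = 2.0337
MRP = 13.66% − 5.66% = 8.00%
E(R_P) = R_f + β_P × MRP = 5.66% + 2.0337 × 8.00% = 21.93%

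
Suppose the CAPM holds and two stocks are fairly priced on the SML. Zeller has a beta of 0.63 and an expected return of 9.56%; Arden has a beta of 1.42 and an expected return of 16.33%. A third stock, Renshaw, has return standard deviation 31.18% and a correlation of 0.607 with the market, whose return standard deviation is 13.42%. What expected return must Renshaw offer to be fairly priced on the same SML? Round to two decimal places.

MRP = (16.33% − 9.56%) / (1.42 − 0.63) = 8.5696%
R_f = 9.56% − 0.63 × 8.5696% = 4.1612%
β_Renshaw = ρ·σ_i/σ_m = 0.607 × 31.18 / 13.42 = 1.4103
E(R_Renshaw) = R_f + β × MRP = 4.1612% + 1.4103 × 8.5696% = 16.25%

16.25%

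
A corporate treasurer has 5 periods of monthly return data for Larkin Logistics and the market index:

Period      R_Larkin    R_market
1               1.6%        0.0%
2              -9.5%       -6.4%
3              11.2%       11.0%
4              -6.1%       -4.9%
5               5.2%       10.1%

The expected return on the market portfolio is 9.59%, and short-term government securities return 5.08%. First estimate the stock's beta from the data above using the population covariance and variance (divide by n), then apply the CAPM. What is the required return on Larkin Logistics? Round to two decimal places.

9.47%

Mean R_i = (1.6 − 9.5 + 11.2 − 6.1 + 5.2) / 5 = 0.4800%
Mean R_m = (0.0 − 6.4 + 11.0 − 4.9 + 10.1) / 5 = 1.9600%
Σ(R_i − R̄_i)(R_m − R̄_m) = 261.7060  ⇒  Cov = 261.7060 / 5 = 52.3412
Σ(R_m − R̄_m)² = 268.7720  ⇒  Var(R_m) = 268.7720 / 5 = 53.7544
β = Cov / Var(R_m) = 52.3412 / 53.7544 = 0.9737
MRP = 9.59% − 5.08% = 4.51%
E(R) = R_f + β × MRP = 5.08% + 0.9737 × 4.51% = 9.47%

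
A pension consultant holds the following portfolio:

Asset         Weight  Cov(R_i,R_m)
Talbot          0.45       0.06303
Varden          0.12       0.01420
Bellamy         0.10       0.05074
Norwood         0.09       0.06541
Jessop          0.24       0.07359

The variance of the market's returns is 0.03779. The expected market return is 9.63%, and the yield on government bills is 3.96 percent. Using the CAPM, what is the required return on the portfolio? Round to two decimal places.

β_Talbot = 0.06303 / 0.03779 = 1.6679
β_Varden = 0.01420 / 0.03779 = 0.3758
β_Bellamy = 0.05074 / 0.03779 = 1.3427
β_Norwood = 0.06541 / 0.03779 = 1.7309
β_Jessop = 0.07359 / 0.03779 = 1.9473
β_P = Σ w_i β_i = 0.45×1.6679 + 0.12×0.3758 + 0.10×1.3427 + 0.09×1.7309 + 0.24×1.9473 = 1.5531
MRP = 9.63% − 3.96% = 5.67%
E(R_P) = R_f + β_P × MRP = 3.96% + 1.5531 × 5.67% = 12.77%

12.77%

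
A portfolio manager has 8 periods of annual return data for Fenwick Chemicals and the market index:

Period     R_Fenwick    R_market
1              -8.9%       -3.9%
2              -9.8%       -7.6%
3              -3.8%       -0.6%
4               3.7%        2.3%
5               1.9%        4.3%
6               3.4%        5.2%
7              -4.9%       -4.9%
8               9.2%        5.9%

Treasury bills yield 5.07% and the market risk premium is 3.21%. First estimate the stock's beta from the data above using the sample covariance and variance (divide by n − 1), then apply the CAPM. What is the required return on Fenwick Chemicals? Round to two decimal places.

9.02%

Mean R_i = (-8.9 − 9.8 − 3.8 + 3.7 + 1.9 + 3.4 − 4.9 + 9.2) / 8 = -1.1500%
Mean R_m = (-3.9 − 7.6 − 0.6 + 2.3 + 4.3 + 5.2 − 4.9 + 5.9) / 8 = 0.0875%
Σ(R_i − R̄_i)(R_m − R̄_m) = 224.9250  ⇒  Cov = 224.9250 / 7 = 32.1321
Σ(R_m − R̄_m)² = 182.9088  ⇒  Var(R_m) = 182.9088 / 7 = 26.1298
β = Cov / Var(R_m) = 32.1321 / 26.1298 = 1.2297
E(R) = R_f + β × MRP = 5.07% + 1.2297 × 3.21% = 9.02%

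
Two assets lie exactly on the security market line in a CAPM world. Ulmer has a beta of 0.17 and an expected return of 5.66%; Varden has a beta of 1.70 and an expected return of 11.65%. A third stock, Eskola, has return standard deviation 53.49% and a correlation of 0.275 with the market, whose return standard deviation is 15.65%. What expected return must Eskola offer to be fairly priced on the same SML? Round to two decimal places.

MRP = (11.65% − 5.66%) / (1.70 − 0.17) = 3.9150%
R_f = 5.66% − 0.17 × 3.9150% = 4.9945%
β_Eskola = ρ·σ_i/σ_m = 0.275 × 53.49 / 15.65 = 0.9399
E(R_Eskola) = R_f + β × MRP = 4.9945% + 0.9399 × 3.9150% = 8.67%

8.67%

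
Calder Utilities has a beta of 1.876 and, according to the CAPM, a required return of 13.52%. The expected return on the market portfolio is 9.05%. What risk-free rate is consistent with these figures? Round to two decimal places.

E(R) = R_f + β(E(R_m) − R_f) = R_f(1 − β) + β·E(R_m)
13.52% = R_f × (1 − 1.876) + 1.876 × 9.05%
13.52% = R_f × -0.876 + 16.97780%
R_f = (13.52% − 16.97780%) / -0.876 = 3.95%

3.95%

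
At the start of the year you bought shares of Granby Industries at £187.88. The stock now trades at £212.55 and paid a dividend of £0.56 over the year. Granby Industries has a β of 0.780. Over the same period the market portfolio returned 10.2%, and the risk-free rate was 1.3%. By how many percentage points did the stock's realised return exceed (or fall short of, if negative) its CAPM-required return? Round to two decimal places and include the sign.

+5.19%

Realised HPR = (P1 + D1 − P0) / P0 = (212.55 + 0.56 − 187.88) / 187.88 = 25.23 / 187.88 = 13.4288%
MRP = 10.2% − 1.3% = 8.90%
CAPM required = R_f + β·MRP = 1.3% + 0.780 × 8.9% = 8.2420%
α = realised − required = 13.4288% − 8.2420% = +5.19%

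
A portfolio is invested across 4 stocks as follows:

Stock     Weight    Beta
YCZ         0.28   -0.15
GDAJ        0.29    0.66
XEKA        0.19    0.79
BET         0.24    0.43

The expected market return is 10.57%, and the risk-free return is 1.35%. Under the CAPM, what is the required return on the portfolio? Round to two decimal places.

5.06%

β_P = Σ w_i β_i = 0.28×-0.15 + 0.29×0.66 + 0.19×0.79 + 0.24×0.43 = 0.4027
MRP = 10.57% − 1.35% = 9.22%
E(R_P) = R_f + β_P × MRP = 1.35% + 0.4027 × 9.22% = 5.06%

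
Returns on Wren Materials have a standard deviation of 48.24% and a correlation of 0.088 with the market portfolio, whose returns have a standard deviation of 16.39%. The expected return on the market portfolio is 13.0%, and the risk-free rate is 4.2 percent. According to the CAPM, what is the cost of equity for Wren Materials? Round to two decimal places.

β = ρ × σ_i / σ_m = 0.088 × 48.24% / 16.39% = 0.2590
MRP = 13.0% − 4.2% = 8.80%
E(R) = 4.2% + 0.2590 × 8.8% = 6.48%

6.48%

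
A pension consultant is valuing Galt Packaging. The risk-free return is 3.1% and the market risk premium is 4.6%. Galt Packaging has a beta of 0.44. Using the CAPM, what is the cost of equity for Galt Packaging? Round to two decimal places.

5.12%

E(R) = R_f + β × MRP = 3.1% + 0.44 × 4.6% = 5.12%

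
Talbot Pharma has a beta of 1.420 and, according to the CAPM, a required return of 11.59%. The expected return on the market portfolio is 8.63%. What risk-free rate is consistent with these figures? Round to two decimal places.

1.58%

E(R) = R_f + β(E(R_m) − R_f) = R_f(1 − β) + β·E(R_m)
11.59% = R_f × (1 − 1.420) + 1.420 × 8.63%
11.59% = R_f × -0.420 + 12.25460%
R_f = (11.59% − 12.25460%) / -0.420 = 1.58%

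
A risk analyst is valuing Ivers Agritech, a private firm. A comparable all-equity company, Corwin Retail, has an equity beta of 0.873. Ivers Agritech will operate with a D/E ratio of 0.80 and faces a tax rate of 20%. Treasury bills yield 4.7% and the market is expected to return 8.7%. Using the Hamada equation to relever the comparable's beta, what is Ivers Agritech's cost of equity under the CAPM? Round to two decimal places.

10.43%

β_L = β_U × [1 + (1 − t)(D/E)] = 0.873 × [1 + (1 − 0.20) × 0.80]
    = 0.873 × [1 + 0.80 × 0.80] = 0.873 × 1.6400 = 1.4317
MRP = 8.7% − 4.7% = 4.00%
E(R) = R_f + β_L × MRP = 4.7% + 1.4317 × 4.0% = 10.43%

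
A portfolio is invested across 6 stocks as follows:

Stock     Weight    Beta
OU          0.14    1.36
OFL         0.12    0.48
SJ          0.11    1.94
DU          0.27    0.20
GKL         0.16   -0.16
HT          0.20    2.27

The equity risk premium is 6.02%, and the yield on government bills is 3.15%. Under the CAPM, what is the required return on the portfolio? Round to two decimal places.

8.83%

β_P = Σ w_i β_i = 0.14×1.36 + 0.12×0.48 + 0.11×1.94 + 0.27×0.20 + 0.16×-0.16 + 0.20×2.27 = 0.9438
E(R_P) = R_f + β_P × MRP = 3.15% + 0.9438 × 6.02% = 8.83%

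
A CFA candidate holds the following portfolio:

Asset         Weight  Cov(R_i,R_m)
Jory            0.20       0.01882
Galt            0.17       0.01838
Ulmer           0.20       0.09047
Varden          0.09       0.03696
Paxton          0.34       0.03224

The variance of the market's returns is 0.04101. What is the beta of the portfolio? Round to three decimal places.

β_Jory = 0.01882 / 0.04101 = 0.4589
β_Galt = 0.01838 / 0.04101 = 0.4482
β_Ulmer = 0.09047 / 0.04101 = 2.2060
β_Varden = 0.03696 / 0.04101 = 0.9012
β_Paxton = 0.03224 / 0.04101 = 0.7861
β_P = Σ w_i β_i = 0.20×0.4589 + 0.17×0.4482 + 0.20×2.2060 + 0.09×0.9012 + 0.34×0.7861 = 0.9576

0.958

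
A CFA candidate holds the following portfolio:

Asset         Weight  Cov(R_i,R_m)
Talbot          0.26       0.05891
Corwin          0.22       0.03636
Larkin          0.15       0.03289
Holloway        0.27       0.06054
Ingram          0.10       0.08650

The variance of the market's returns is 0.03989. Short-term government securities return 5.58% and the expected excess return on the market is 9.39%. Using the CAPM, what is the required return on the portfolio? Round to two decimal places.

18.11%

β_Talbot = 0.05891 / 0.03989 = 1.4768
β_Corwin = 0.03636 / 0.03989 = 0.9115
β_Larkin = 0.03289 / 0.03989 = 0.8245
β_Holloway = 0.06054 / 0.03989 = 1.5177
β_Ingram = 0.08650 / 0.03989 = 2.1685
β_P = Σ w_i β_i = 0.26×1.4768 + 0.22×0.9115 + 0.15×0.8245 + 0.27×1.5177 + 0.10×2.1685 = 1.3348
E(R_P) = R_f + β_P × MRP = 5.58% + 1.3348 × 9.39% = 18.11%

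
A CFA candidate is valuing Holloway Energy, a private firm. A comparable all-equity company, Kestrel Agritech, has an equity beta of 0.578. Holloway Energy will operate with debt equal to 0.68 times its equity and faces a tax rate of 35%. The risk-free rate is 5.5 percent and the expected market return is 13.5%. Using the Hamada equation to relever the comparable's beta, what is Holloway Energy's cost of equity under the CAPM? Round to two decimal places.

β_L = β_U × [1 + (1 − t)(D/E)] = 0.578 × [1 + (1 − 0.35) × 0.68]
    = 0.578 × [1 + 0.65 × 0.68] = 0.578 × 1.4420 = 0.8335
MRP = 13.5% − 5.5% = 8.00%
E(R) = R_f + β_L × MRP = 5.5% + 0.8335 × 8.0% = 12.17%

12.17%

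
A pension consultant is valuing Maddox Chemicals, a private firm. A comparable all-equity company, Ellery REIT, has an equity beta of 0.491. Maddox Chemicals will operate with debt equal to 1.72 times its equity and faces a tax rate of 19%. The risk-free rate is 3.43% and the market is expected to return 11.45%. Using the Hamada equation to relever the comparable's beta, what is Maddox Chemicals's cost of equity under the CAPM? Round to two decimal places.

12.85%

β_L = β_U × [1 + (1 − t)(D/E)] = 0.491 × [1 + (1 − 0.19) × 1.72]
    = 0.491 × [1 + 0.81 × 1.72] = 0.491 × 2.3932 = 1.1751
MRP = 11.45% − 3.43% = 8.02%
E(R) = R_f + β_L × MRP = 3.43% + 1.1751 × 8.02% = 12.85%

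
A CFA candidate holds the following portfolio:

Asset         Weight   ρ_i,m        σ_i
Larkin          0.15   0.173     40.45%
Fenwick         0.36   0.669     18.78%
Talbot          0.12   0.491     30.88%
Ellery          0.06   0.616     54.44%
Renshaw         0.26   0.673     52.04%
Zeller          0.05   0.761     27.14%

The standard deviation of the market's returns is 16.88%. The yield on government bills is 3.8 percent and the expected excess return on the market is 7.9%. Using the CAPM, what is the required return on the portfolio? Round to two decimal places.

12.95%

β_Larkin = 0.173 × 40.45% / 16.88% = 0.4146
β_Fenwick = 0.669 × 18.78% / 16.88% = 0.7443
β_Talbot = 0.491 × 30.88% / 16.88% = 0.8982
β_Ellery = 0.616 × 54.44% / 16.88% = 1.9867
β_Renshaw = 0.673 × 52.04% / 16.88% = 2.0748
β_Zeller = 0.761 × 27.14% / 16.88% = 1.2236
β_P = Σ w_i β_i = 0.15×0.4146 + 0.36×0.7443 + 0.12×0.8982 + 0.06×1.9867 + 0.26×2.0748 + 0.05×1.2236 = 1.1578
E(R_P) = R_f + β_P × MRP = 3.8% + 1.1578 × 7.9% = 12.95%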